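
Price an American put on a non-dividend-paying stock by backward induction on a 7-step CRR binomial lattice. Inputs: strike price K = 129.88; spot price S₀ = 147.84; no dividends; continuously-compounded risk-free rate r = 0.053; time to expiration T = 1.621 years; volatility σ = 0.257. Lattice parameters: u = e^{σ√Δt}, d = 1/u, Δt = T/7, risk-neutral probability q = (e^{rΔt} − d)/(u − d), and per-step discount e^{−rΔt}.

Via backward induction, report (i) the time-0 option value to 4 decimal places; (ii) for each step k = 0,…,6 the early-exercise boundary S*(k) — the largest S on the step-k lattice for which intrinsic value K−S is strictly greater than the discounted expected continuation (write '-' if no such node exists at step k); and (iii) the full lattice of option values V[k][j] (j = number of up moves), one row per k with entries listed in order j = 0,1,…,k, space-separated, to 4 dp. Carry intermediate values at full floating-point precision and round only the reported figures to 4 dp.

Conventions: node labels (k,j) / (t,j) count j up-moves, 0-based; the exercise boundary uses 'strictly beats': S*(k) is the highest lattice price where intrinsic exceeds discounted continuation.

price = 6.9167
boundary = - - - 102.0141 90.1467 102.0141 115.4438
tree:
6.9167
11.3939 2.9306
18.1810 5.3728 0.7362
27.8659 9.6350 1.5492 0.0000
39.7333 16.7587 3.2601 0.0000 0.0000
50.2202 27.8659 6.8602 0.0000 0.0000 0.0000
59.4872 39.7333 14.4362 0.0000 0.0000 0.0000 0.0000
67.6761 50.2202 27.8659 0.0000 0.0000 0.0000 0.0000 0.0000

params: Δt=0.23157 u=1.13165 d=0.88367 q=0.51892 e^(-rΔt)=0.98780
t_7 payoffs: 67.6761 50.2202 27.8659 0.0000 0.0000 0.0000 0.0000 0.0000
t_6: node(6,0) S=70.3928 payoff=59.4872 vs cont=57.9029 → 59.4872 [stop]  node(6,1) S=90.1467 payoff=39.7333 vs cont=38.1490 → 39.7333 [stop]  node(6,2) S=115.4438 payoff=14.4362 vs cont=13.2422 → 14.4362 [stop]  node(6,3) S=147.8400 payoff=0.0000 vs cont=0.0000 → 0.0000 [wait]  node(6,4) S=189.3273 payoff=0.0000 vs cont=0.0000 → 0.0000 [wait]  node(6,5) S=242.4568 payoff=0.0000 vs cont=0.0000 → 0.0000 [wait]  node(6,6) S=310.4956 payoff=0.0000 vs cont=0.0000 → 0.0000 [wait]  ⇒ S*(6)=115.4438
t_5: node(5,0) S=79.6598 payoff=50.2202 vs cont=48.6359 → 50.2202 [stop]  node(5,1) S=102.0141 payoff=27.8659 vs cont=26.2816 → 27.8659 [stop]  node(5,2) S=130.6416 payoff=0.0000 vs cont=6.8602 → 6.8602 [wait]  node(5,3) S=167.3025 payoff=0.0000 vs cont=0.0000 → 0.0000 [wait]  node(5,4) S=214.2514 payoff=0.0000 vs cont=0.0000 → 0.0000 [wait]  node(5,5) S=274.3752 payoff=0.0000 vs cont=0.0000 → 0.0000 [wait]  ⇒ S*(5)=102.0141
t_4: node(4,0) S=90.1467 payoff=39.7333 vs cont=38.1490 → 39.7333 [stop]  node(4,1) S=115.4438 payoff=14.4362 vs cont=16.7587 → 16.7587 [wait]  node(4,2) S=147.8400 payoff=0.0000 vs cont=3.2601 → 3.2601 [wait]  node(4,3) S=189.3273 payoff=0.0000 vs cont=0.0000 → 0.0000 [wait]  node(4,4) S=242.4568 payoff=0.0000 vs cont=0.0000 → 0.0000 [wait]  ⇒ S*(4)=90.1467
t_3: node(3,0) S=102.0141 payoff=27.8659 vs cont=27.4721 → 27.8659 [stop]  node(3,1) S=130.6416 payoff=0.0000 vs cont=9.6350 → 9.6350 [wait]  node(3,2) S=167.3025 payoff=0.0000 vs cont=1.5492 → 1.5492 [wait]  node(3,3) S=214.2514 payoff=0.0000 vs cont=0.0000 → 0.0000 [wait]  ⇒ S*(3)=102.0141
t_2: node(2,0) S=115.4438 payoff=14.4362 vs cont=18.1810 → 18.1810 [wait]  node(2,1) S=147.8400 payoff=0.0000 vs cont=5.3728 → 5.3728 [wait]  node(2,2) S=189.3273 payoff=0.0000 vs cont=0.7362 → 0.7362 [wait]  ⇒ S*(2)=-
t_1: node(1,0) S=130.6416 payoff=0.0000 vs cont=11.3939 → 11.3939 [wait]  node(1,1) S=167.3025 payoff=0.0000 vs cont=2.9306 → 2.9306 [wait]  ⇒ S*(1)=-
t_0: node(0,0) S=147.8400 payoff=0.0000 vs cont=6.9167 → 6.9167 [wait]  ⇒ S*(0)=-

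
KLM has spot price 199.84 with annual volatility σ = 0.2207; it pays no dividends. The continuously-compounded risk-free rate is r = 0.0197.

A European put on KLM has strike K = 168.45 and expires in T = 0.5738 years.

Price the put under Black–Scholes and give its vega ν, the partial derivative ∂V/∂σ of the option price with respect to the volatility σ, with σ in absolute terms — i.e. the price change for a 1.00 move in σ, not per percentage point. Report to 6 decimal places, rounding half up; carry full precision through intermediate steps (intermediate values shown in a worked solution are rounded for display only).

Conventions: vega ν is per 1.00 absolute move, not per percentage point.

price = 2.130860
ν = 30.340717

σ√T = 0.2207·√0.5738 = 0.167179
d₁ = (ln(S/K) + (r+σ²/2)T) / (σ√T) = (ln(199.84/168.45) + (0.0197+0.2207²/2)·0.5738) / 0.167179 = (0.170878 + 0.025278) / 0.167179 = 1.173329
d₂ = d₁ − σ√T = 1.173329 − 0.167179 = 1.006150
e^{−rT} = 0.988760
N(−d₁) = 0.120332,  N(−d₂) = 0.157172
Put price V = K·e^{−rT}·N(−d₂) − S·N(−d₁) = 26.177989 − 24.047128 = 2.130860
φ(d₁) = (1/√(2π))·e^{−d₁²/2} = 0.200430
ν = S·φ(d₁)·√T = 30.340717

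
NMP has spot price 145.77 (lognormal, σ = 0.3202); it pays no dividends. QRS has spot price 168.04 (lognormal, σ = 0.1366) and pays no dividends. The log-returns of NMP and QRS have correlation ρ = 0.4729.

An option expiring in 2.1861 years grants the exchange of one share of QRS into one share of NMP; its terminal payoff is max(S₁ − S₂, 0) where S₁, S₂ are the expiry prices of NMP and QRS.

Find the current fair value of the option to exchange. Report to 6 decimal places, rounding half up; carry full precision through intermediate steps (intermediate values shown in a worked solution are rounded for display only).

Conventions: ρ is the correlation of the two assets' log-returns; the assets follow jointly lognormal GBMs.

exchange price = 16.288475

σ_eff = √(σ₁² + σ₂² − 2ρσ₁σ₂) = √(0.3202² + 0.1366² − 2·0.4729·0.3202·0.1366) = 0.282522
d₁ = (ln(S₁/S₂) + (q₂ − q₁ + σ_eff²/2)T) / (σ_eff√T) = (ln(145.77/168.04) + (0.0 − 0.0 + 0.039909)·2.1861) / 0.417723 = -0.131489
d₂ = d₁ − σ_eff√T = -0.131489 − 0.417723 = -0.549212
N(d₁) = 0.447694,  N(d₂) = 0.291430
V = S₁·e^{−q₁T}·N(d₁) − S₂·e^{−q₂T}·N(d₂) = 65.260394 − 48.971919 = 16.288475
Key observation: pricing in QRS-units makes this a unit-strike call on the ratio S₁/S₂ — the risk-free rate cancels and cannot affect the value.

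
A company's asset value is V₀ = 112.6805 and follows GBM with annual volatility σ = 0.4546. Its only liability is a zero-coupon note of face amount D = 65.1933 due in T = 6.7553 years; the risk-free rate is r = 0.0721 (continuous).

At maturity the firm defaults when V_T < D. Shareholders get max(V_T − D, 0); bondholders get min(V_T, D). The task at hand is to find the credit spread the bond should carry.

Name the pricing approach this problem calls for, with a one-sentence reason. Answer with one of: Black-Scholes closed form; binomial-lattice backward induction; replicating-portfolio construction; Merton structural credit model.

framework: Merton structural credit model

Key observation: the asked-for credit quantity lives on the firm's capital structure — asset value, asset volatility, debt face 65.1933 — which is the structural model's domain.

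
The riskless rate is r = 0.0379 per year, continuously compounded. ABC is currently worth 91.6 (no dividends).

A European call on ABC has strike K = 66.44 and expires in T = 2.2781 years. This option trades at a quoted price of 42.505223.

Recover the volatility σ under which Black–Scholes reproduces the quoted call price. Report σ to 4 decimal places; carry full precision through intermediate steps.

At σ = 0.5482 the Black–Scholes value reproduces the quote:
σ√T = 0.5482·√2.2781 = 0.827419
d₁ = (ln(S/K) + (r+σ²/2)T) / (σ√T) = (ln(91.6/66.44) + (0.0379+0.5482²/2)·2.2781) / 0.827419 = (0.321132 + 0.428651) / 0.827419 = 0.906171
d₂ = d₁ − σ√T = 0.906171 − 0.827419 = 0.078752
e^{−rT} = 0.917282
N(d₁) = 0.817577,  N(d₂) = 0.531385
V = S·N(d₁) − K·e^{−rT}·N(d₂) = 74.890083 − 32.384859 = 42.505223 (matching the quote); vega is positive throughout, so no other σ reproduces this price

sigma = 0.5482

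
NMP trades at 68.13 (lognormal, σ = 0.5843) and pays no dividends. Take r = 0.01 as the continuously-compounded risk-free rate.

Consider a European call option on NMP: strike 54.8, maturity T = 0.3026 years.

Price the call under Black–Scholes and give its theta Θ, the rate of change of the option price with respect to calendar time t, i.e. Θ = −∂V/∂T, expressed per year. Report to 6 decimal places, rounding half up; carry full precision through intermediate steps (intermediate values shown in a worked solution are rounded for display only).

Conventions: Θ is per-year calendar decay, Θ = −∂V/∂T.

price = 16.339830
Θ = -10.462408

σ√T = 0.5843·√0.3026 = 0.321418
d₁ = (ln(S/K) + (r+σ²/2)T) / (σ√T) = (ln(68.13/54.8) + (0.01+0.5843²/2)·0.3026) / 0.321418 = (0.217727 + 0.054681) / 0.321418 = 0.847520
d₂ = d₁ − σ√T = 0.847520 − 0.321418 = 0.526102
e^{−rT} = 0.996979
N(d₁) = 0.801647,  N(d₂) = 0.700591
Call price V = S·N(d₁) − K·e^{−rT}·N(d₂) = 54.616231 − 38.276401 = 16.339830
φ(d₁) = (1/√(2π))·e^{−d₁²/2} = 0.278571
Θ = −S·φ(d₁)·σ/(2√T) − r·K·e^{−rT}·N(d₂) = −10.079644 − 0.382764 = -10.462408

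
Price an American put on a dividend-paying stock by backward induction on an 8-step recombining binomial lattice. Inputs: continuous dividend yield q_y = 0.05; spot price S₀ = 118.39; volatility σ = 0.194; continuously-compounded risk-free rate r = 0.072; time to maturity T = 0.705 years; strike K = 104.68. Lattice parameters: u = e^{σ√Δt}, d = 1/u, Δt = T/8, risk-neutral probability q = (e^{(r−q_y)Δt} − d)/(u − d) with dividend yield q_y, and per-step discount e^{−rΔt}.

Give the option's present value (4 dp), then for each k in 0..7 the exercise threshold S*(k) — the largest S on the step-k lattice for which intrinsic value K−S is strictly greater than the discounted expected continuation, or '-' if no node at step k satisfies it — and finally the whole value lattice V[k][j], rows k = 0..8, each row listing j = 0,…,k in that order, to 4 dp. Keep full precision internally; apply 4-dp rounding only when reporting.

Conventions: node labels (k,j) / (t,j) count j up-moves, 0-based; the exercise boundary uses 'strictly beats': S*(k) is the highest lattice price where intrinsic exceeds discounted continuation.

Δt=0.08812  u=1.05928  d=0.94404  q=0.50245  discount=0.99368
step 8 (expiry): payoffs max(K−S,0) = 29.9965 20.8793 10.6492 0.0000 0.0000 0.0000 0.0000 0.0000 0.0000
step 7: (k=7,j=0): S=79.1109, K−S=25.5691, hold=25.2548 ⇒ V=25.5691 exercise | (k=7,j=1): S=88.7685, K−S=15.9115, hold=15.6397 ⇒ V=15.9115 exercise | (k=7,j=2): S=99.6050, K−S=5.0750, hold=5.2651 ⇒ V=5.2651 continue | (k=7,j=3): S=111.7645, K−S=0.0000, hold=0.0000 ⇒ V=0.0000 continue | (k=7,j=4): S=125.4083, K−S=0.0000, hold=0.0000 ⇒ V=0.0000 continue | (k=7,j=5): S=140.7177, K−S=0.0000, hold=0.0000 ⇒ V=0.0000 continue | (k=7,j=6): S=157.8961, K−S=0.0000, hold=0.0000 ⇒ V=0.0000 continue | (k=7,j=7): S=177.1715, K−S=0.0000, hold=0.0000 ⇒ V=0.0000 continue  boundary S*=88.7685
step 6: (k=6,j=0): S=83.8007, K−S=20.8793, hold=20.5857 ⇒ V=20.8793 exercise | (k=6,j=1): S=94.0308, K−S=10.6492, hold=10.4955 ⇒ V=10.6492 exercise | (k=6,j=2): S=105.5097, K−S=0.0000, hold=2.6031 ⇒ V=2.6031 continue | (k=6,j=3): S=118.3900, K−S=0.0000, hold=0.0000 ⇒ V=0.0000 continue | (k=6,j=4): S=132.8427, K−S=0.0000, hold=0.0000 ⇒ V=0.0000 continue | (k=6,j=5): S=149.0596, K−S=0.0000, hold=0.0000 ⇒ V=0.0000 continue | (k=6,j=6): S=167.2563, K−S=0.0000, hold=0.0000 ⇒ V=0.0000 continue  boundary S*=94.0308
step 5: (k=5,j=0): S=88.7685, K−S=15.9115, hold=15.6397 ⇒ V=15.9115 exercise | (k=5,j=1): S=99.6050, K−S=5.0750, hold=6.5647 ⇒ V=6.5647 continue | (k=5,j=2): S=111.7645, K−S=0.0000, hold=1.2870 ⇒ V=1.2870 continue | (k=5,j=3): S=125.4083, K−S=0.0000, hold=0.0000 ⇒ V=0.0000 continue | (k=5,j=4): S=140.7177, K−S=0.0000, hold=0.0000 ⇒ V=0.0000 continue | (k=5,j=5): S=157.8961, K−S=0.0000, hold=0.0000 ⇒ V=0.0000 continue  boundary S*=88.7685
step 4: (k=4,j=0): S=94.0308, K−S=10.6492, hold=11.1443 ⇒ V=11.1443 continue | (k=4,j=1): S=105.5097, K−S=0.0000, hold=3.8882 ⇒ V=3.8882 continue | (k=4,j=2): S=118.3900, K−S=0.0000, hold=0.6363 ⇒ V=0.6363 continue | (k=4,j=3): S=132.8427, K−S=0.0000, hold=0.0000 ⇒ V=0.0000 continue | (k=4,j=4): S=149.0596, K−S=0.0000, hold=0.0000 ⇒ V=0.0000 continue  boundary S*=-
step 3: (k=3,j=0): S=99.6050, K−S=5.0750, hold=7.4511 ⇒ V=7.4511 continue | (k=3,j=1): S=111.7645, K−S=0.0000, hold=2.2400 ⇒ V=2.2400 continue | (k=3,j=2): S=125.4083, K−S=0.0000, hold=0.3146 ⇒ V=0.3146 continue | (k=3,j=3): S=140.7177, K−S=0.0000, hold=0.0000 ⇒ V=0.0000 continue  boundary S*=-
step 2: (k=2,j=0): S=105.5097, K−S=0.0000, hold=4.8022 ⇒ V=4.8022 continue | (k=2,j=1): S=118.3900, K−S=0.0000, hold=1.2646 ⇒ V=1.2646 continue | (k=2,j=2): S=132.8427, K−S=0.0000, hold=0.1555 ⇒ V=0.1555 continue  boundary S*=-
step 1: (k=1,j=0): S=111.7645, K−S=0.0000, hold=3.0056 ⇒ V=3.0056 continue | (k=1,j=1): S=125.4083, K−S=0.0000, hold=0.7029 ⇒ V=0.7029 continue  boundary S*=-
step 0: (k=0,j=0): S=118.3900, K−S=0.0000, hold=1.8369 ⇒ V=1.8369 continue  boundary S*=-

price = 1.8369
boundary = - - - - - 88.7685 94.0308 88.7685
tree:
1.8369
3.0056 0.7029
4.8022 1.2646 0.1555
7.4511 2.2400 0.3146 0.0000
11.1443 3.8882 0.6363 0.0000 0.0000
15.9115 6.5647 1.2870 0.0000 0.0000 0.0000
20.8793 10.6492 2.6031 0.0000 0.0000 0.0000 0.0000
25.5691 15.9115 5.2651 0.0000 0.0000 0.0000 0.0000 0.0000
29.9965 20.8793 10.6492 0.0000 0.0000 0.0000 0.0000 0.0000 0.0000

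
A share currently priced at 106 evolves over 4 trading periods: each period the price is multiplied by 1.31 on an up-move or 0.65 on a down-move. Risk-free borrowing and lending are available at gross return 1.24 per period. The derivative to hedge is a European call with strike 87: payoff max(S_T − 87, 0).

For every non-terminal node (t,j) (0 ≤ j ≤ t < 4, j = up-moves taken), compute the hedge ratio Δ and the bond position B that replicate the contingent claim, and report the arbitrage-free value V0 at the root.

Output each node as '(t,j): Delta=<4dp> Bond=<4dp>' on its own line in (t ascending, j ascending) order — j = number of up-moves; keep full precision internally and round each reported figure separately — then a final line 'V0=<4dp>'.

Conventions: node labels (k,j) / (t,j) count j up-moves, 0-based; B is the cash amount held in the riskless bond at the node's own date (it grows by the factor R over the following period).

Arbitrage-free pricing uses the up-move probability p* = (R−d)/(u−d) = 0.8939, discounting each step at R = 1.24.
Expiry values: V(4,0)=0.0000, V(4,1)=0.0000, V(4,2)=0.0000, V(4,3)=67.8935, V(4,4)=225.1699
Node (3,0) S=29.1103: V=(p*·0.0000+(1−p*)·0.0000)/1.24=0.0000; Δ=(0.0000−0.0000)/(38.1344−18.9217)=0.0000; B=V−Δ·S=0.0000
Node (3,1) S=58.6684: V=(p*·0.0000+(1−p*)·0.0000)/1.24=0.0000; Δ=(0.0000−0.0000)/(76.8555−38.1344)=0.0000; B=V−Δ·S=0.0000
Node (3,2) S=118.2393: V=(p*·67.8935+(1−p*)·0.0000)/1.24=48.9457; Δ=(67.8935−0.0000)/(154.8935−76.8555)=0.8700; B=V−Δ·S=-53.9232
Node (3,3) S=238.2976: V=(p*·225.1699+(1−p*)·67.8935)/1.24=168.1364; Δ=(225.1699−67.8935)/(312.1699−154.8935)=1.0000; B=V−Δ·S=-70.1613
Node (2,0) S=44.7850: V=(p*·0.0000+(1−p*)·0.0000)/1.24=0.0000; Δ=(0.0000−0.0000)/(58.6684−29.1103)=0.0000; B=V−Δ·S=0.0000
Node (2,1) S=90.2590: V=(p*·48.9457+(1−p*)·0.0000)/1.24=35.2859; Δ=(48.9457−0.0000)/(118.2393−58.6684)=0.8216; B=V−Δ·S=-38.8743
Node (2,2) S=181.9066: V=(p*·168.1364+(1−p*)·48.9457)/1.24=125.3991; Δ=(168.1364−48.9457)/(238.2976−118.2393)=0.9928; B=V−Δ·S=-55.1928
Node (1,0) S=68.9000: V=(p*·35.2859+(1−p*)·0.0000)/1.24=25.4382; Δ=(35.2859−0.0000)/(90.2590−44.7850)=0.7760; B=V−Δ·S=-28.0252
Node (1,1) S=138.8600: V=(p*·125.3991+(1−p*)·35.2859)/1.24=93.4207; Δ=(125.3991−35.2859)/(181.9066−90.2590)=0.9833; B=V−Δ·S=-43.1146
Node (0,0) S=106.0000: V=(p*·93.4207+(1−p*)·25.4382)/1.24=69.5245; Δ=(93.4207−25.4382)/(138.8600−68.9000)=0.9717; B=V−Δ·S=-33.4792
Verification: the root portfolio costs Δ(0,0)·S0 + B(0,0) = 69.5245, matching V0.

(0,0): Delta=0.9717 Bond=-33.4792
(1,0): Delta=0.7760 Bond=-28.0252
(1,1): Delta=0.9833 Bond=-43.1146
(2,0): Delta=0.0000 Bond=0.0000
(2,1): Delta=0.8216 Bond=-38.8743
(2,2): Delta=0.9928 Bond=-55.1928
(3,0): Delta=0.0000 Bond=0.0000
(3,1): Delta=0.0000 Bond=0.0000
(3,2): Delta=0.8700 Bond=-53.9232
(3,3): Delta=1.0000 Bond=-70.1613
V0=69.5245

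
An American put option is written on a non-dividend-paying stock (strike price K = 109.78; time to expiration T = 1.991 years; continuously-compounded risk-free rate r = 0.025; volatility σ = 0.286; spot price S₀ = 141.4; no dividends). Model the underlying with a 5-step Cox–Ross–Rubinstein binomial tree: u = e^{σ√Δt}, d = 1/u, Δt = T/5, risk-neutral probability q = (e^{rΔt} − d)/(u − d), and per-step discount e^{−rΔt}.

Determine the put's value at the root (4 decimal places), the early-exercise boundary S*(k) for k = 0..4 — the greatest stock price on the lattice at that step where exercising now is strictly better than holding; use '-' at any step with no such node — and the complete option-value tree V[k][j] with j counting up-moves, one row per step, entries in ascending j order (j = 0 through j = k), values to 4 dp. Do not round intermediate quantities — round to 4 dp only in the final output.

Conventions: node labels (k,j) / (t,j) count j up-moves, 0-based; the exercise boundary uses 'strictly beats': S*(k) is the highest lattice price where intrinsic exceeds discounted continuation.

Δt=0.39820  u=1.19779  d=0.83487  q=0.48257  discount=0.99009
step 5 (expiry): payoffs max(K−S,0) = 52.4274 27.4967 0.0000 0.0000 0.0000 0.0000
step 4: (k=4,j=0): S=68.6962, K−S=41.0838, hold=39.9964 ⇒ V=41.0838 exercise | (k=4,j=1): S=98.5578, K−S=11.2222, hold=14.0866 ⇒ V=14.0866 continue | (k=4,j=2): S=141.4000, K−S=0.0000, hold=0.0000 ⇒ V=0.0000 continue | (k=4,j=3): S=202.8653, K−S=0.0000, hold=0.0000 ⇒ V=0.0000 continue | (k=4,j=4): S=291.0491, K−S=0.0000, hold=0.0000 ⇒ V=0.0000 continue  boundary S*=68.6962
step 3: (k=3,j=0): S=82.2833, K−S=27.4967, hold=27.7779 ⇒ V=27.7779 continue | (k=3,j=1): S=118.0511, K−S=0.0000, hold=7.2166 ⇒ V=7.2166 continue | (k=3,j=2): S=169.3669, K−S=0.0000, hold=0.0000 ⇒ V=0.0000 continue | (k=3,j=3): S=242.9893, K−S=0.0000, hold=0.0000 ⇒ V=0.0000 continue  boundary S*=-
step 2: (k=2,j=0): S=98.5578, K−S=11.2222, hold=17.6787 ⇒ V=17.6787 continue | (k=2,j=1): S=141.4000, K−S=0.0000, hold=3.6971 ⇒ V=3.6971 continue | (k=2,j=2): S=202.8653, K−S=0.0000, hold=0.0000 ⇒ V=0.0000 continue  boundary S*=-
step 1: (k=1,j=0): S=118.0511, K−S=0.0000, hold=10.8233 ⇒ V=10.8233 continue | (k=1,j=1): S=169.3669, K−S=0.0000, hold=1.8940 ⇒ V=1.8940 continue  boundary S*=-
step 0: (k=0,j=0): S=141.4000, K−S=0.0000, hold=6.4498 ⇒ V=6.4498 continue  boundary S*=-

price = 6.4498
boundary = - - - - 68.6962
tree:
6.4498
10.8233 1.8940
17.6787 3.6971 0.0000
27.7779 7.2166 0.0000 0.0000
41.0838 14.0866 0.0000 0.0000 0.0000
52.4274 27.4967 0.0000 0.0000 0.0000 0.0000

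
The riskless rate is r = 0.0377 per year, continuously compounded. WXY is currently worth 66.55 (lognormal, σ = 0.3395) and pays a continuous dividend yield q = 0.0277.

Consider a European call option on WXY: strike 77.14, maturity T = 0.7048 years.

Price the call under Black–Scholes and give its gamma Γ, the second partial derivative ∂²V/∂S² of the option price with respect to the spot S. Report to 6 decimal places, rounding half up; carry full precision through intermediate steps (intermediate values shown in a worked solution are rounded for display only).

price = 3.967714
Γ = 0.019394

σ√T = 0.3395·√0.7048 = 0.285018
d₁ = (ln(S/K) + (r−q+σ²/2)T) / (σ√T) = (ln(66.55/77.14) + (0.0377−0.0277+0.3395²/2)·0.7048) / 0.285018 = (-0.147668 + 0.047666) / 0.285018 = -0.350864
d₂ = d₁ − σ√T = -0.350864 − 0.285018 = -0.635882
e^{−rT} = 0.973779
e^{−qT} = 0.980666
N(d₁) = 0.362845,  N(d₂) = 0.262427
Call price V = S·e^{−qT}·N(d₁) − K·e^{−rT}·N(d₂) = 23.680488 − 19.712774 = 3.967714
φ(d₁) = (1/√(2π))·e^{−d₁²/2} = 0.375127
Γ = e^{−qT}·φ(d₁) / (S·σ·√T) = 0.019394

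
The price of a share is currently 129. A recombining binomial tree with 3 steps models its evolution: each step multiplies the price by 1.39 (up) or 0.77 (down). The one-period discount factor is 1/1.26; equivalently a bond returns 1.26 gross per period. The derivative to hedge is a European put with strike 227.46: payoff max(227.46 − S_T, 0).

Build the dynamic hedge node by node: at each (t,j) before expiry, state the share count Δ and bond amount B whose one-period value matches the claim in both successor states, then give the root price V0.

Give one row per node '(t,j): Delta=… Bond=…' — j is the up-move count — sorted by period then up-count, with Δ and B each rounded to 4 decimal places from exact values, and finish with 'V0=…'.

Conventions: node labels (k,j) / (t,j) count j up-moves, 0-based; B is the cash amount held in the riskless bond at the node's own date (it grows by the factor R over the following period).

(0,0): Delta=-0.4147 Bond=67.5675
(1,0): Delta=-1.0000 Bond=143.2729
(1,1): Delta=-0.3287 Bond=69.7108
(2,0): Delta=-1.0000 Bond=180.5238
(2,1): Delta=-1.0000 Bond=180.5238
(2,2): Delta=-0.2300 Bond=63.2448
V0=14.0711

Under the risk-neutral measure, an up-move has probability p* = (R−d)/(u−d) = 0.7903 and values discount at R = 1.26.
At maturity the claim pays: V(3,0)=168.5672, V(3,1)=121.1471, V(3,2)=35.5445, V(3,3)=0.0000
(2,0): S=76.4841. Δ = (V_up−V_dn)/(S_up−S_dn) = (121.1471−168.5672)/(106.3129−58.8928) = -1.0000. V = [p*·121.1471 + (1−p*)·168.5672]/1.26 = 104.0397. B = V − Δ·S = 180.5238.
(2,1): S=138.0687. Δ = (V_up−V_dn)/(S_up−S_dn) = (35.5445−121.1471)/(191.9155−106.3129) = -1.0000. V = [p*·35.5445 + (1−p*)·121.1471]/1.26 = 42.4551. B = V − Δ·S = 180.5238.
(2,2): S=249.2409. Δ = (V_up−V_dn)/(S_up−S_dn) = (0.0000−35.5445)/(346.4449−191.9155) = -0.2300. V = [p*·0.0000 + (1−p*)·35.5445]/1.26 = 5.9150. B = V − Δ·S = 63.2448.
(1,0): S=99.3300. Δ = (V_up−V_dn)/(S_up−S_dn) = (42.4551−104.0397)/(138.0687−76.4841) = -1.0000. V = [p*·42.4551 + (1−p*)·104.0397]/1.26 = 43.9429. B = V − Δ·S = 143.2729.
(1,1): S=179.3100. Δ = (V_up−V_dn)/(S_up−S_dn) = (5.9150−42.4551)/(249.2409−138.0687) = -0.3287. V = [p*·5.9150 + (1−p*)·42.4551]/1.26 = 10.7751. B = V − Δ·S = 69.7108.
(0,0): S=129.0000. Δ = (V_up−V_dn)/(S_up−S_dn) = (10.7751−43.9429)/(179.3100−99.3300) = -0.4147. V = [p*·10.7751 + (1−p*)·43.9429]/1.26 = 14.0711. B = V − Δ·S = 67.5675.
Sanity check at the root: Δ(0,0)·S0 + B(0,0) reproduces V0 = 14.0711.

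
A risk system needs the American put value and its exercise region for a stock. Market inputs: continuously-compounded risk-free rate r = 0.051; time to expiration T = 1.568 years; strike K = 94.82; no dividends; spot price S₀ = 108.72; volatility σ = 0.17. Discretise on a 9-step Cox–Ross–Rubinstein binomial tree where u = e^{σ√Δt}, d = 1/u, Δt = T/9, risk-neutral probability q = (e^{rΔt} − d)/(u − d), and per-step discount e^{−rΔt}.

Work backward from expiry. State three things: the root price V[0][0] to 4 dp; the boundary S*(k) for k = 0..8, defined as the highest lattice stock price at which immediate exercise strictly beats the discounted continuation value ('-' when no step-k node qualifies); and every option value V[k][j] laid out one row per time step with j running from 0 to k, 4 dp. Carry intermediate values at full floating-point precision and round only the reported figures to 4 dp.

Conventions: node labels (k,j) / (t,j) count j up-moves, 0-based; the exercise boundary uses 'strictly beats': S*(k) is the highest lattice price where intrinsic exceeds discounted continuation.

Δt=0.17422, u=1.07354, d=0.93150, q=0.54510, disc=e^(-rΔt)=0.99115
k=9 terminal: V=max(K-S,0) → 37.4137 28.6604 18.5724 6.9462 0.0000 0.0000 0.0000 0.0000 0.0000 0.0000
k=8: j=0 S=61.6278 intr=33.1922 cont=32.3535 V=33.1922[EX]; j=1 S=71.0248 intr=23.7952 cont=22.9565 V=23.7952[EX]; j=2 S=81.8546 intr=12.9654 cont=12.1266 V=12.9654[EX]; j=3 S=94.3357 intr=0.4843 cont=3.1318 V=3.1318[hold]; j=4 S=108.7200 intr=0.0000 cont=0.0000 V=0.0000[hold]; j=5 S=125.2976 intr=0.0000 cont=0.0000 V=0.0000[hold]; j=6 S=144.4029 intr=0.0000 cont=0.0000 V=0.0000[hold]; j=7 S=166.4214 intr=0.0000 cont=0.0000 V=0.0000[hold]; j=8 S=191.7973 intr=0.0000 cont=0.0000 V=0.0000[hold]  S*(8)=81.8546
k=7: j=0 S=66.1596 intr=28.6604 cont=27.8216 V=28.6604[EX]; j=1 S=76.2476 intr=18.5724 cont=17.7336 V=18.5724[EX]; j=2 S=87.8738 intr=6.9462 cont=7.5378 V=7.5378[hold]; j=3 S=101.2728 intr=0.0000 cont=1.4121 V=1.4121[hold]; j=4 S=116.7148 intr=0.0000 cont=0.0000 V=0.0000[hold]; j=5 S=134.5115 intr=0.0000 cont=0.0000 V=0.0000[hold]; j=6 S=155.0217 intr=0.0000 cont=0.0000 V=0.0000[hold]; j=7 S=178.6594 intr=0.0000 cont=0.0000 V=0.0000[hold]  S*(7)=76.2476
k=6: j=0 S=71.0248 intr=23.7952 cont=22.9565 V=23.7952[EX]; j=1 S=81.8546 intr=12.9654 cont=12.4463 V=12.9654[EX]; j=2 S=94.3357 intr=0.4843 cont=4.1615 V=4.1615[hold]; j=3 S=108.7200 intr=0.0000 cont=0.6367 V=0.6367[hold]; j=4 S=125.2976 intr=0.0000 cont=0.0000 V=0.0000[hold]; j=5 S=144.4029 intr=0.0000 cont=0.0000 V=0.0000[hold]; j=6 S=166.4214 intr=0.0000 cont=0.0000 V=0.0000[hold]  S*(6)=81.8546
k=5: j=0 S=76.2476 intr=18.5724 cont=17.7336 V=18.5724[EX]; j=1 S=87.8738 intr=6.9462 cont=8.0941 V=8.0941[hold]; j=2 S=101.2728 intr=0.0000 cont=2.2203 V=2.2203[hold]; j=3 S=116.7148 intr=0.0000 cont=0.2871 V=0.2871[hold]; j=4 S=134.5115 intr=0.0000 cont=0.0000 V=0.0000[hold]; j=5 S=155.0217 intr=0.0000 cont=0.0000 V=0.0000[hold]  S*(5)=76.2476
k=4: j=0 S=81.8546 intr=12.9654 cont=12.7469 V=12.9654[EX]; j=1 S=94.3357 intr=0.4843 cont=4.8490 V=4.8490[hold]; j=2 S=108.7200 intr=0.0000 cont=1.1561 V=1.1561[hold]; j=3 S=125.2976 intr=0.0000 cont=0.1294 V=0.1294[hold]; j=4 S=144.4029 intr=0.0000 cont=0.0000 V=0.0000[hold]  S*(4)=81.8546
k=3: j=0 S=87.8738 intr=6.9462 cont=8.4656 V=8.4656[hold]; j=1 S=101.2728 intr=0.0000 cont=2.8109 V=2.8109[hold]; j=2 S=116.7148 intr=0.0000 cont=0.5912 V=0.5912[hold]; j=3 S=134.5115 intr=0.0000 cont=0.0584 V=0.0584[hold]  S*(3)=-
k=2: j=0 S=94.3357 intr=0.4843 cont=5.3356 V=5.3356[hold]; j=1 S=108.7200 intr=0.0000 cont=1.5868 V=1.5868[hold]; j=2 S=125.2976 intr=0.0000 cont=0.2981 V=0.2981[hold]  S*(2)=-
k=1: j=0 S=101.2728 intr=0.0000 cont=3.2630 V=3.2630[hold]; j=1 S=116.7148 intr=0.0000 cont=0.8765 V=0.8765[hold]  S*(1)=-
k=0: j=0 S=108.7200 intr=0.0000 cont=1.9447 V=1.9447[hold]  S*(0)=-

price = 1.9447
boundary = - - - - 81.8546 76.2476 81.8546 76.2476 81.8546
tree:
1.9447
3.2630 0.8765
5.3356 1.5868 0.2981
8.4656 2.8109 0.5912 0.0584
12.9654 4.8490 1.1561 0.1294 0.0000
18.5724 8.0941 2.2203 0.2871 0.0000 0.0000
23.7952 12.9654 4.1615 0.6367 0.0000 0.0000 0.0000
28.6604 18.5724 7.5378 1.4121 0.0000 0.0000 0.0000 0.0000
33.1922 23.7952 12.9654 3.1318 0.0000 0.0000 0.0000 0.0000 0.0000
37.4137 28.6604 18.5724 6.9462 0.0000 0.0000 0.0000 0.0000 0.0000 0.0000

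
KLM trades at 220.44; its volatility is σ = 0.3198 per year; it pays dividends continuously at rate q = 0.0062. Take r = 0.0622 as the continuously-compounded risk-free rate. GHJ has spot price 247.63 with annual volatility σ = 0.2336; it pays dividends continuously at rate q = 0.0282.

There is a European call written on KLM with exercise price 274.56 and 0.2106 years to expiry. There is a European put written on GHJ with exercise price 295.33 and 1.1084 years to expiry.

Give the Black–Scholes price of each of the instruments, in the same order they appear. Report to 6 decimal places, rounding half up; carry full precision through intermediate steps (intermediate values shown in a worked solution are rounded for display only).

price(KLM call K=274.56) = 1.267531
price(GHJ put K=295.33) = 46.926178

[KLM call K=274.56]
σ√T = 0.3198·√0.2106 = 0.146760
d₁ = (ln(S/K) + (r−q+σ²/2)T) / (σ√T) = (ln(220.44/274.56) + (0.0622−0.0062+0.3198²/2)·0.2106) / 0.146760 = (-0.219544 + 0.022563) / 0.146760 = -1.342201
d₂ = d₁ − σ√T = -1.342201 − 0.146760 = -1.488961
e^{−rT} = 0.986986
e^{−qT} = 0.998695
N(d₁) = 0.089765,  N(d₂) = 0.068249
price = S·e^{−qT}·N(d₁) − K·e^{−rT}·N(d₂) = 19.762060 − 18.494530 = 1.267531
[GHJ put K=295.33]
σ√T = 0.2336·√1.1084 = 0.245935
d₁ = (ln(S/K) + (r−q+σ²/2)T) / (σ√T) = (ln(247.63/295.33) + (0.0622−0.0282+0.2336²/2)·1.1084) / 0.245935 = (-0.176158 + 0.067928) / 0.245935 = -0.440075
d₂ = d₁ − σ√T = -0.440075 − 0.245935 = -0.686010
e^{−rT} = 0.933380
e^{−qT} = 0.969227
N(−d₁) = 0.670058,  N(−d₂) = 0.753647
price = K·e^{−rT}·N(−d₂) − S·e^{−qT}·N(−d₁) = 207.746633 − 160.820455 = 46.926178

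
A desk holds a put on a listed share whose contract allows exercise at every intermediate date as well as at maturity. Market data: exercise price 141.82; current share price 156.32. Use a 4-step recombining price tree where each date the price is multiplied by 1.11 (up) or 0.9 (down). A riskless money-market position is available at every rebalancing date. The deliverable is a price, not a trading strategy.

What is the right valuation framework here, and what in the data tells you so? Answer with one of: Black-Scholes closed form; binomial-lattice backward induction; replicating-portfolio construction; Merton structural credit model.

Key observation: with exercise allowed before expiry on a discrete up/down model (4 steps from spot 156.32), the strike-141.82 put's value must be rolled back through the tree testing early exercise at each node.

framework: binomial-lattice backward induction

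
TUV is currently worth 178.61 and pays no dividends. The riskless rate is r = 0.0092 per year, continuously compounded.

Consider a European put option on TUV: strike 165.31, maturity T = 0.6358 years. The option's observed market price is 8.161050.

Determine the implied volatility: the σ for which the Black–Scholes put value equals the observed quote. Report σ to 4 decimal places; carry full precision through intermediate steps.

sigma = 0.2603

At σ = 0.2603 the Black–Scholes value reproduces the quote:
σ√T = 0.2603·√0.6358 = 0.207556
d₁ = (ln(S/K) + (r+σ²/2)T) / (σ√T) = (ln(178.61/165.31) + (0.0092+0.2603²/2)·0.6358) / 0.207556 = (0.077382 + 0.027389) / 0.207556 = 0.504786
d₂ = d₁ − σ√T = 0.504786 − 0.207556 = 0.297231
e^{−rT} = 0.994168
N(−d₁) = 0.306855,  N(−d₂) = 0.383145
V = K·e^{−rT}·N(−d₂) − S·N(−d₁) = 62.968339 − 54.807288 = 8.161050 (equal to the quote); since ∂V/∂σ > 0 for all σ, the implied volatility is unique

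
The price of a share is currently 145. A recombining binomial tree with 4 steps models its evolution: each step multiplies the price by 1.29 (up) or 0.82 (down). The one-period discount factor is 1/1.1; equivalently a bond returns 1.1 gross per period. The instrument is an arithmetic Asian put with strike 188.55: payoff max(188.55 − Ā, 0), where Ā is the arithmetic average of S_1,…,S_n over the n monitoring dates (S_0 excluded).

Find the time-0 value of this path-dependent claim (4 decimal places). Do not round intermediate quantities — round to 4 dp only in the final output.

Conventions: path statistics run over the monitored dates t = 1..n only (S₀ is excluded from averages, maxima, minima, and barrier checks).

price = 16.9894

Under the martingale measure an up-move has probability p* = 0.5957; value the claim as the probability-weighted average of per-path payoffs, discounted 4 periods at R = 1.1.
Enumerate all 2^4 = 16 price paths (U = up ×1.29, D = down ×0.82); each path with k up-moves has probability p*^k·(1−p*)^(4−k).
DDDD: Ā=90.4760, payoff=98.0740, prob=0.026707
UDDD: Ā=142.3342, payoff=46.2158, prob=0.039357
DUDD: Ā=125.2967, payoff=63.2533, prob=0.039357
UUDD: Ā=197.1131, payoff=0.0000, prob=0.058001
DDUD: Ā=111.3260, payoff=77.2240, prob=0.039357
UDUD: Ā=175.1347, payoff=13.4153, prob=0.058001
DUUD: Ā=158.0972, payoff=30.4528, prob=0.058001
UUUD: Ā=248.7139, payoff=0.0000, prob=0.085474
DDDU: Ā=99.8699, payoff=88.6801, prob=0.039357
UDDU: Ā=157.1125, payoff=31.4375, prob=0.058001
DUDU: Ā=140.0750, payoff=48.4750, prob=0.058001
UUDU: Ā=220.3618, payoff=0.0000, prob=0.085474
DDUU: Ā=126.1042, payoff=62.4458, prob=0.058001
UDUU: Ā=198.3835, payoff=0.0000, prob=0.085474
DUUU: Ā=181.3460, payoff=7.2040, prob=0.085474
UUUU: Ā=285.2881, payoff=0.0000, prob=0.125962
Price = Σ prob·payoff / R^4 = 24.874237 / 1.464100 = 16.9894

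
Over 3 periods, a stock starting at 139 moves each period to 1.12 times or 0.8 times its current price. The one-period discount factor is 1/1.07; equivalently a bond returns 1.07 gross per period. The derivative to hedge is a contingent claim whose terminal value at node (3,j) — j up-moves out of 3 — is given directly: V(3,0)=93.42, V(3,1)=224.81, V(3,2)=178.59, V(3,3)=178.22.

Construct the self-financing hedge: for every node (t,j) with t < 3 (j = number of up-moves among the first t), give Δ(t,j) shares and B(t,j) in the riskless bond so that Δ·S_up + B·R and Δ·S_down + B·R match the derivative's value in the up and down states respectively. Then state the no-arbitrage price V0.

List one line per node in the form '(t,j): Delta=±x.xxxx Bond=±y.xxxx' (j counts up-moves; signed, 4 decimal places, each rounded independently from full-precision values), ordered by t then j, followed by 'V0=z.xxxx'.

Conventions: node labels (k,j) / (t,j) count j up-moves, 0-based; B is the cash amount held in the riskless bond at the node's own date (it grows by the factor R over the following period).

(0,0): Delta=-0.1815 Bond=172.8951
(1,0): Delta=-0.4851 Bond=218.7540
(1,1): Delta=-0.1413 Bond=178.7466
(2,0): Delta=4.6155 Bond=-219.6776
(2,1): Delta=-1.1597 Bond=318.0935
(2,2): Delta=-0.0066 Bond=167.7710
V0=147.6676

Risk-neutral probability p* = (R−d)/(u−d) = (1.07−0.8)/(1.12−0.8) = 0.8437.
Expiry values: V(3,0)=93.4200, V(3,1)=224.8100, V(3,2)=178.5900, V(3,3)=178.2200
  t=2,j=0: stock 88.9600 → up 99.6352 (V=224.8100), down 71.1680 (V=93.4200). Price 190.9162; hedge Δ=4.6155, bond B=-219.6776.
  t=2,j=1: stock 124.5440 → up 139.4893 (V=178.5900), down 99.6352 (V=224.8100). Price 173.6560; hedge Δ=-1.1597, bond B=318.0935.
  t=2,j=2: stock 174.3616 → up 195.2850 (V=178.2200), down 139.4893 (V=178.5900). Price 166.6148; hedge Δ=-0.0066, bond B=167.7710.
  t=1,j=0: stock 111.2000 → up 124.5440 (V=173.6560), down 88.9600 (V=190.9162). Price 164.8158; hedge Δ=-0.4851, bond B=218.7540.
  t=1,j=1: stock 155.6800 → up 174.3616 (V=166.6148), down 124.5440 (V=173.6560). Price 156.7430; hedge Δ=-0.1413, bond B=178.7466.
  t=0,j=0: stock 139.0000 → up 155.6800 (V=156.7430), down 111.2000 (V=164.8158). Price 147.6676; hedge Δ=-0.1815, bond B=172.8951.
Verification: the root portfolio costs Δ(0,0)·S0 + B(0,0) = 147.6676, matching V0.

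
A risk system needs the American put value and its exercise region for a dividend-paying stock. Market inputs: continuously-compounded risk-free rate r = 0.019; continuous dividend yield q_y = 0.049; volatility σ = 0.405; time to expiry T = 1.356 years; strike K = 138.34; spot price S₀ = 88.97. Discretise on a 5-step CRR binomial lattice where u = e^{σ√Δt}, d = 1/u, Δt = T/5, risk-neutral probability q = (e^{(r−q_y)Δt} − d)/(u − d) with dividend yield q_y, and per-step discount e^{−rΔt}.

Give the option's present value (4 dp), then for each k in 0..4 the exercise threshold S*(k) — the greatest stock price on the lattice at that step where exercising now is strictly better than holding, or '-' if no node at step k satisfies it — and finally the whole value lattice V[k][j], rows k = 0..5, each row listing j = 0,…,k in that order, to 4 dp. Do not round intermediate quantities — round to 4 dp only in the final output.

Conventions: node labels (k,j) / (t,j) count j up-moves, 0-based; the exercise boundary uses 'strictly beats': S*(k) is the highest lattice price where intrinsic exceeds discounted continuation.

price = 55.9863
boundary = - - - 47.2553 38.2695
tree:
55.9863
68.2160 40.3435
80.2492 52.9832 23.9653
91.0847 66.7594 35.2409 9.2097
100.0705 80.0483 49.8335 16.1953 0.0000
107.3476 91.0847 66.2880 28.4796 0.0000 0.0000

Δt=0.27120, u=1.23480, d=0.80985, q=0.42840, disc=e^(-rΔt)=0.99486
k=5 terminal: V=max(K-S,0) → 107.3476 91.0847 66.2880 28.4796 0.0000 0.0000
k=4: j=0 S=38.2695 intr=100.0705 cont=99.8647 V=100.0705[EX]; j=1 S=58.3510 intr=79.9890 cont=80.0483 V=80.0483[hold]; j=2 S=88.9700 intr=49.3700 cont=49.8335 V=49.8335[hold]; j=3 S=135.6559 intr=2.6841 cont=16.1953 V=16.1953[hold]; j=4 S=206.8398 intr=0.0000 cont=0.0000 V=0.0000[hold]  S*(4)=38.2695
k=3: j=0 S=47.2553 intr=91.0847 cont=91.0227 V=91.0847[EX]; j=1 S=72.0520 intr=66.2880 cont=66.7594 V=66.7594[hold]; j=2 S=109.8604 intr=28.4796 cont=35.2409 V=35.2409[hold]; j=3 S=167.5083 intr=0.0000 cont=9.2097 V=9.2097[hold]  S*(3)=47.2553
k=2: j=0 S=58.3510 intr=79.9890 cont=80.2492 V=80.2492[hold]; j=1 S=88.9700 intr=49.3700 cont=52.9832 V=52.9832[hold]; j=2 S=135.6559 intr=2.6841 cont=23.9653 V=23.9653[hold]  S*(2)=-
k=1: j=0 S=72.0520 intr=66.2880 cont=68.2160 V=68.2160[hold]; j=1 S=109.8604 intr=28.4796 cont=40.3435 V=40.3435[hold]  S*(1)=-
k=0: j=0 S=88.9700 intr=49.3700 cont=55.9863 V=55.9863[hold]  S*(0)=-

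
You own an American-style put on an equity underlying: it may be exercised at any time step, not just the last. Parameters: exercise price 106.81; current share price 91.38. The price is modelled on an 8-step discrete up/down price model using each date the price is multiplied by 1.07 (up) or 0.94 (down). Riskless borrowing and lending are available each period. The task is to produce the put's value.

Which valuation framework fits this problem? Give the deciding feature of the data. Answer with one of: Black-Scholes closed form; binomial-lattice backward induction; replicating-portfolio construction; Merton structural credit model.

Key observation: an American put (K = 106.81, S₀ = 91.38) on a 8-date tree has no closed form — the optimal stopping decision is embedded and must be resolved recursively from expiry.

framework: binomial-lattice backward induction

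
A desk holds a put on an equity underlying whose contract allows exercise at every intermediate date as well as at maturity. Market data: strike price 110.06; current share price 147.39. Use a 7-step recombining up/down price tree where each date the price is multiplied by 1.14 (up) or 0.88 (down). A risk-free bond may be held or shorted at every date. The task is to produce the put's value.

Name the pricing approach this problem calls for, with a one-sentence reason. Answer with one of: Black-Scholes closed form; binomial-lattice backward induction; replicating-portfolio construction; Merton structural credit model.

framework: binomial-lattice backward induction

Key observation: an American put (K = 110.06, S₀ = 147.39) on a 7-date tree has no closed form — the optimal stopping decision is embedded and must be resolved recursively from expiry.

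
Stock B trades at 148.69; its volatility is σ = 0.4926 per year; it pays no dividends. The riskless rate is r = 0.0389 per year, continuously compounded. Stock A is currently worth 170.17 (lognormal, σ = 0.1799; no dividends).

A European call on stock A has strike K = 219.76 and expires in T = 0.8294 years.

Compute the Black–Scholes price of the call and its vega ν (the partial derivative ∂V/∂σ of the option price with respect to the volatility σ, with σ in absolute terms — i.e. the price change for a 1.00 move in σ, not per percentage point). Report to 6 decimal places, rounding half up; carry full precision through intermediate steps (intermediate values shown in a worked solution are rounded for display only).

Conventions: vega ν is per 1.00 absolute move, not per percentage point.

price = 1.233973
ν = 27.179569

σ√T = 0.1799·√0.8294 = 0.163837
d₁ = (ln(S/K) + (r+σ²/2)T) / (σ√T) = (ln(170.17/219.76) + (0.0389+0.1799²/2)·0.8294) / 0.163837 = (-0.255738 + 0.045685) / 0.163837 = -1.282082
d₂ = d₁ − σ√T = -1.282082 − 0.163837 = -1.445920
e^{−rT} = 0.968251
N(d₁) = 0.099907,  N(d₂) = 0.074100
Call price V = S·N(d₁) − K·e^{−rT}·N(d₂) = 17.001156 − 15.767183 = 1.233973
φ(d₁) = (1/√(2π))·e^{−d₁²/2} = 0.175379
ν = S·φ(d₁)·√T = 27.179569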